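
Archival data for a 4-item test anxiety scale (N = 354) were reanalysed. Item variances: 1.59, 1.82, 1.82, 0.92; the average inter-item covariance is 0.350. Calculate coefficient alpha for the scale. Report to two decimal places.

α = 0.54

Σσᵢ² = 1.59 + 1.82 + 1.82 + 0.92 = 6.15
Sum of the 6 distinct covariances = 6 × 0.350 = 2.100
Var(T) = Σσᵢ² + 2·Σcov = 6.15 + 2 × 2.100 = 10.350
α = (4/3)·(1 − 6.15/10.350) = 0.54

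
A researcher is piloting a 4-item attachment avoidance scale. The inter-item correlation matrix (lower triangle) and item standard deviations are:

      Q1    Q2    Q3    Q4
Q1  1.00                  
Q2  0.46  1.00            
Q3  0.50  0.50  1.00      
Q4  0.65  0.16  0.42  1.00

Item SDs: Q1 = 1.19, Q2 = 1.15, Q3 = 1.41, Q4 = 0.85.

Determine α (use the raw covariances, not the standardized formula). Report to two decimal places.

Σσ²ᵢ = 1.19² + 1.15² + 1.41² + 0.85² = 5.4492
Covariances σ_ij = r_ij · s_i · s_j:
  σ(Q1,Q2) = 0.46 × 1.19 × 1.15 = 0.6295
  σ(Q1,Q3) = 0.50 × 1.19 × 1.41 = 0.8389
  σ(Q1,Q4) = 0.65 × 1.19 × 0.85 = 0.6575
  σ(Q2,Q3) = 0.50 × 1.15 × 1.41 = 0.8107
  σ(Q2,Q4) = 0.16 × 1.15 × 0.85 = 0.1564
  σ(Q3,Q4) = 0.42 × 1.41 × 0.85 = 0.5034
σ²_T = Σσ²ᵢ + 2·Σσ_ij = 5.4492 + 2 × 3.5964 = 12.6420
α = (4/3)·(1 − 5.4492/12.6420) = 0.76

α = 0.76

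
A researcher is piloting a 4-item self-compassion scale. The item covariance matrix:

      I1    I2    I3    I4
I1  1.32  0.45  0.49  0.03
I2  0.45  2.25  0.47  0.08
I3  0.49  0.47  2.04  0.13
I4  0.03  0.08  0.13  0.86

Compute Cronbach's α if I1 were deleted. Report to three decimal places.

Cronbach's α = 0.313

Remaining items: I2, I3, I4 (k = 3).
Σσᵢ² = 2.25 + 2.04 + 0.86 = 5.15
total variance = 5.15 + 2 × 0.68 = 6.51
α (item deleted) = (3/2)·(1 − 5.15/6.51) = 0.313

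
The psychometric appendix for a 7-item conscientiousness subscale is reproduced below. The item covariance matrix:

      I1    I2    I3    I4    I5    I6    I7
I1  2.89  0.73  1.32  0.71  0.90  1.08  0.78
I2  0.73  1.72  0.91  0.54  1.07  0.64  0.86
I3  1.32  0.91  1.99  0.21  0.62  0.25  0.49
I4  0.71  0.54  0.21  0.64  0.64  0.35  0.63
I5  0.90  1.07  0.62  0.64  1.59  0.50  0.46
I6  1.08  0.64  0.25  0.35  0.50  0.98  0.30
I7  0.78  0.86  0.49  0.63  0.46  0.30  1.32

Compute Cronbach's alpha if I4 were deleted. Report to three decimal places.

Cronbach's alpha = 0.810

Remaining items: I1, I2, I3, I5, I6, I7 (k = 6).
ΣVar(i) = 2.89 + 1.72 + 1.99 + 1.59 + 0.98 + 1.32 = 10.49
total variance = 10.49 + 2 × 10.91 = 32.31
α (item deleted) = (6/5)·(1 − 10.49/32.31) = 0.810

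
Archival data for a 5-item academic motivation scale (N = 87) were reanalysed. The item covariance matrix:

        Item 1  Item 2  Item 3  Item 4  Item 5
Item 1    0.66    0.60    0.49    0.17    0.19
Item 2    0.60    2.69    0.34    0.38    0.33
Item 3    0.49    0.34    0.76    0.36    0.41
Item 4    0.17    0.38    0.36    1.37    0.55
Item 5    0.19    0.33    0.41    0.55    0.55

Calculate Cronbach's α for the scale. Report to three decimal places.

Σσ²ᵢ = 0.66 + 2.69 + 0.76 + 1.37 + 0.55 = 6.03
Sum of the distinct covariances = 3.82
total variance = 6.03 + 2 × 3.82 = 13.67
α = (k/(k−1))·(1 − Σσ²ᵢ/total variance) = (5/4)·(1 − 6.03/13.67) = 0.699

Cronbach's α = 0.699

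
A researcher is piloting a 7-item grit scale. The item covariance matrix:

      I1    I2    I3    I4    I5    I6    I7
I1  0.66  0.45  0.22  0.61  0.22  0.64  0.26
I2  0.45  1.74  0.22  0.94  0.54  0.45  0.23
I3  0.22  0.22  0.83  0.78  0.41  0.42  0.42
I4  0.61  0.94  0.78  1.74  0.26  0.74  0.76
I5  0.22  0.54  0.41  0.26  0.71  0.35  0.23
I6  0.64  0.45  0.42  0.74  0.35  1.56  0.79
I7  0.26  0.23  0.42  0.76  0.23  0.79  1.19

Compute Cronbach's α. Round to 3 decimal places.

α = 0.819

sum of item variances = 0.66 + 1.74 + 0.83 + 1.74 + 0.71 + 1.56 + 1.19 = 8.43
Sum of the distinct covariances = 9.94
Var(T) = 8.43 + 2 × 9.94 = 28.31
α = (k/(k−1))·(1 − sum of item variances/Var(T)) = (7/6)·(1 − 8.43/28.31) = 0.819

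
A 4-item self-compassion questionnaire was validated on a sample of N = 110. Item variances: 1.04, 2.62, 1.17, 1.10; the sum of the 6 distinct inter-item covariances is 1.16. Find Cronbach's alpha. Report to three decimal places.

Cronbach's alpha = 0.375

Σσ²ᵢ = 1.04 + 2.62 + 1.17 + 1.10 = 5.93
Sum of distinct covariances = 1.16
Var(T) = Σσ²ᵢ + 2·Σcov = 5.93 + 2 × 1.16 = 8.25
α = (4/3)·(1 − 5.93/8.25) = 0.375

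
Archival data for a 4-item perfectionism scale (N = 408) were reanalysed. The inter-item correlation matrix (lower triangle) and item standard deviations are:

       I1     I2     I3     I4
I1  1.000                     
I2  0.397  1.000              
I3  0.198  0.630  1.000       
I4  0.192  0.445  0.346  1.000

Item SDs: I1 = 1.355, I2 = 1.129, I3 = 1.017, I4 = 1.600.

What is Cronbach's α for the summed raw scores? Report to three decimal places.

α = 0.670

Σσ²ᵢ = 1.355² + 1.129² + 1.017² + 1.600² = 6.7050
Covariances σ_ij = r_ij · s_i · s_j:
  σ(I1,I2) = 0.397 × 1.355 × 1.129 = 0.6073
  σ(I1,I3) = 0.198 × 1.355 × 1.017 = 0.2729
  σ(I1,I4) = 0.192 × 1.355 × 1.600 = 0.4163
  σ(I2,I3) = 0.630 × 1.129 × 1.017 = 0.7234
  σ(I2,I4) = 0.445 × 1.129 × 1.600 = 0.8038
  σ(I3,I4) = 0.346 × 1.017 × 1.600 = 0.5630
σ²_T = Σσ²ᵢ + 2·Σσ_ij = 6.7050 + 2 × 3.3867 = 13.4784
α = (4/3)·(1 − 6.7050/13.4784) = 0.670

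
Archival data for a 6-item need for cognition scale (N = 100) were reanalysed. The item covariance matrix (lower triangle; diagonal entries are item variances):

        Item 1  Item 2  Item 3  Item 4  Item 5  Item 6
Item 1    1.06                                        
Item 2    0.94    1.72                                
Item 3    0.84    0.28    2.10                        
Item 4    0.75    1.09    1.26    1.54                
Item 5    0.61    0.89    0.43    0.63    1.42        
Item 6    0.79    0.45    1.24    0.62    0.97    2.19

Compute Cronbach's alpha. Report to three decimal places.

Cronbach's alpha = 0.842

Σσ²ᵢ = 1.06 + 1.72 + 2.10 + 1.54 + 1.42 + 2.19 = 10.03
Σ_{i<j} σ_ij = 11.79
total variance = 10.03 + 2 × 11.79 = 33.61
α = (k/(k−1))·(1 − Σσ²ᵢ/total variance) = (6/5)·(1 − 10.03/33.61) = 0.842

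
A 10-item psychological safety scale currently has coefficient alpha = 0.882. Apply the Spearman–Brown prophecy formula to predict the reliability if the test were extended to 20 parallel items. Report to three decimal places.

predicted reliability = 0.937

Length factor m = 20/10 = 2.0000
α' = m·α / (1 + (m−1)·α)
   = 20/10 × 0.882 / (1 + (20/10 − 1) × 0.882)
   = 1.7640 / 1.8820 = 0.937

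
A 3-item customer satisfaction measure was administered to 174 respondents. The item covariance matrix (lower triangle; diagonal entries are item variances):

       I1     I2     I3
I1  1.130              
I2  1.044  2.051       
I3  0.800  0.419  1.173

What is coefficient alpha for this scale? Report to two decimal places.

sum of item variances = 1.130 + 2.051 + 1.173 = 4.354
Σ_{i<j} σ_ij = 2.263
σ²_T = 4.354 + 2 × 2.263 = 8.880
α = (k/(k−1))·(1 − sum of item variances/σ²_T) = (3/2)·(1 − 4.354/8.880) = 0.76

α = 0.76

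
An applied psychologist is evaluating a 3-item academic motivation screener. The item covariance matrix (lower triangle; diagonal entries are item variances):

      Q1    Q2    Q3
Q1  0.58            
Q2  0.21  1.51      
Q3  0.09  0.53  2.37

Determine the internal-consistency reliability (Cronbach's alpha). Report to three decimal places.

Cronbach's alpha = 0.407

Σσᵢ² = 0.58 + 1.51 + 2.37 = 4.46
Σ_{i<j} σ_ij = 0.83
total variance = 4.46 + 2 × 0.83 = 6.12
α = (k/(k−1))·(1 − Σσᵢ²/total variance) = (3/2)·(1 − 4.46/6.12) = 0.407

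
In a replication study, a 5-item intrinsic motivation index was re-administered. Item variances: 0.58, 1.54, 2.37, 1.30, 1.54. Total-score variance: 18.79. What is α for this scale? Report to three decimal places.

Σσᵢ² = 0.58 + 1.54 + 2.37 + 1.30 + 1.54 = 7.33
α = (k/(k−1))·(1 − Σσᵢ²/σ²_T) = (5/4)·(1 − 7.33/18.79) = 0.762

α = 0.762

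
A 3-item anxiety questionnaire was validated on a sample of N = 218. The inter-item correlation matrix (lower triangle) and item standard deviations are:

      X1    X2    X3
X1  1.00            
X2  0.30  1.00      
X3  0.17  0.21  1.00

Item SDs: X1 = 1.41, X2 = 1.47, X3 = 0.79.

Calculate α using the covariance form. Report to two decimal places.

Σσ²ᵢ = 1.41² + 1.47² + 0.79² = 4.7731
Covariances σ_ij = r_ij · s_i · s_j:
  σ(X1,X2) = 0.30 × 1.41 × 1.47 = 0.6218
  σ(X1,X3) = 0.17 × 1.41 × 0.79 = 0.1894
  σ(X2,X3) = 0.21 × 1.47 × 0.79 = 0.2439
σ²_T = Σσ²ᵢ + 2·Σσ_ij = 4.7731 + 2 × 1.0551 = 6.8833
α = (3/2)·(1 − 4.7731/6.8833) = 0.46

α = 0.46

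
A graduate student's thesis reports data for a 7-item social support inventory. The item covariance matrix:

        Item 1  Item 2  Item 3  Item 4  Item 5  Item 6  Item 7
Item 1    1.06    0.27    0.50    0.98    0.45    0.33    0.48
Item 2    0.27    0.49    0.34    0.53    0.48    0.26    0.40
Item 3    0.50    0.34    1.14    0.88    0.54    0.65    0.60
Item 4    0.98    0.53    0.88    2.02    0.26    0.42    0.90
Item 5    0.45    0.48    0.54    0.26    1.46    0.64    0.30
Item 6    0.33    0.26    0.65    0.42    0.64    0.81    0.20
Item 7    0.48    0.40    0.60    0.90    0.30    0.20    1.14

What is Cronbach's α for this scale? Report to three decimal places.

α = 0.839

sum of item variances = 1.06 + 0.49 + 1.14 + 2.02 + 1.46 + 0.81 + 1.14 = 8.12
Sum of off-diagonal covariances = 10.41
σ²_T = 8.12 + 2 × 10.41 = 28.94
α = (k/(k−1))·(1 − sum of item variances/σ²_T) = (7/6)·(1 − 8.12/28.94) = 0.839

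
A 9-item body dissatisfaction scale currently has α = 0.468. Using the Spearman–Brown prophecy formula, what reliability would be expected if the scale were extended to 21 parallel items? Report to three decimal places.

Length factor m = 21/9 = 2.3333
α' = m·α / (1 + (m−1)·α)
   = 21/9 × 0.468 / (1 + (21/9 − 1) × 0.468)
   = 1.0920 / 1.6240 = 0.672

predicted reliability = 0.672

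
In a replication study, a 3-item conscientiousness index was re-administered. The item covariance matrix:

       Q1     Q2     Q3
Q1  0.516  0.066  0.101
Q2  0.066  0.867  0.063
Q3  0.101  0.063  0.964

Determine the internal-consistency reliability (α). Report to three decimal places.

α = 0.246

Σσᵢ² = 0.516 + 0.867 + 0.964 = 2.347
Sum of off-diagonal covariances = 0.230
σ²_total = 2.347 + 2 × 0.230 = 2.807
α = (k/(k−1))·(1 − Σσᵢ²/σ²_total) = (3/2)·(1 − 2.347/2.807) = 0.246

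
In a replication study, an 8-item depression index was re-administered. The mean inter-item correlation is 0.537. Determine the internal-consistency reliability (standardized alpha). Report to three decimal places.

Standardized α = k·r̄ / (1 + (k−1)·r̄) = 8 × 0.537 / (1 + 7 × 0.537)
  = 4.2960 / 4.7590 = 0.903

α = 0.903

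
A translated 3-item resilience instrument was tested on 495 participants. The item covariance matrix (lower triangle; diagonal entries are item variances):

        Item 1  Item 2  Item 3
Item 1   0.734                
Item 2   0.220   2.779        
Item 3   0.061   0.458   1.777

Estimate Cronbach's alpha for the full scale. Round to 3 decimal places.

α = 0.328

sum of item variances = 0.734 + 2.779 + 1.777 = 5.290
Sum of off-diagonal covariances = 0.739
Var(T) = 5.290 + 2 × 0.739 = 6.768
α = (k/(k−1))·(1 − sum of item variances/Var(T)) = (3/2)·(1 − 5.290/6.768) = 0.328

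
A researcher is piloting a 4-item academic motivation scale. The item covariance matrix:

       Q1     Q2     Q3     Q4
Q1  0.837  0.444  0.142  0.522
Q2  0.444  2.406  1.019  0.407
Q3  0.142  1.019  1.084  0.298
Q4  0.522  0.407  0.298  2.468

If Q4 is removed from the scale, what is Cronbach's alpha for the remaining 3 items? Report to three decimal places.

Remaining items: Q1, Q2, Q3 (k = 3).
Σσᵢ² = 0.837 + 2.406 + 1.084 = 4.327
σ²_T = 4.327 + 2 × 1.605 = 7.537
α (item deleted) = (3/2)·(1 − 4.327/7.537) = 0.639

α = 0.639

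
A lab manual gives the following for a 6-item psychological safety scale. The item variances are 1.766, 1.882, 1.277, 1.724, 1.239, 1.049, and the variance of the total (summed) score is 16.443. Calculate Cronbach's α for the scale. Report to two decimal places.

Σσᵢ² = 1.766 + 1.882 + 1.277 + 1.724 + 1.239 + 1.049 = 8.937
α = (k/(k−1))·(1 − Σσᵢ²/σ²_T) = (6/5)·(1 − 8.937/16.443) = 0.55

Cronbach's α = 0.55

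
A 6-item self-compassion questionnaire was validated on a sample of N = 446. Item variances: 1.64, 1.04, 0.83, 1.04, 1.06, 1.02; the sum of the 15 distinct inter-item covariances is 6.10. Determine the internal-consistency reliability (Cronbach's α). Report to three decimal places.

ΣVar(i) = 1.64 + 1.04 + 0.83 + 1.04 + 1.06 + 1.02 = 6.63
Sum of distinct covariances = 6.10
σ²_T = ΣVar(i) + 2·Σcov = 6.63 + 2 × 6.10 = 18.83
α = (6/5)·(1 − 6.63/18.83) = 0.777

Cronbach's α = 0.777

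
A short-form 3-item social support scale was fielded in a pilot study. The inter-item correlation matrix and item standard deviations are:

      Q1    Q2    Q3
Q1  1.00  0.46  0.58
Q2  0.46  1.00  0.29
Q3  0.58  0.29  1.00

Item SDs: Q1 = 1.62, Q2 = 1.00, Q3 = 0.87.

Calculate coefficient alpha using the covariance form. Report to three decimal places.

coefficient alpha = 0.680

Σσ²ᵢ = 1.62² + 1.00² + 0.87² = 4.3813
Covariances σ_ij = r_ij · s_i · s_j:
  σ(Q1,Q2) = 0.46 × 1.62 × 1.00 = 0.7452
  σ(Q1,Q3) = 0.58 × 1.62 × 0.87 = 0.8175
  σ(Q2,Q3) = 0.29 × 1.00 × 0.87 = 0.2523
σ²_T = Σσ²ᵢ + 2·Σσ_ij = 4.3813 + 2 × 1.8150 = 8.0113
α = (3/2)·(1 − 4.3813/8.0113) = 0.680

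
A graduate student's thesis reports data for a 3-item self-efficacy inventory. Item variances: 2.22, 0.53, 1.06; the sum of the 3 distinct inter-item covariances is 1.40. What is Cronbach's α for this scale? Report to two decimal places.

ΣVar(i) = 2.22 + 0.53 + 1.06 = 3.81
Sum of distinct covariances = 1.40
Var(T) = ΣVar(i) + 2·Σcov = 3.81 + 2 × 1.40 = 6.61
α = (3/2)·(1 − 3.81/6.61) = 0.64

α = 0.64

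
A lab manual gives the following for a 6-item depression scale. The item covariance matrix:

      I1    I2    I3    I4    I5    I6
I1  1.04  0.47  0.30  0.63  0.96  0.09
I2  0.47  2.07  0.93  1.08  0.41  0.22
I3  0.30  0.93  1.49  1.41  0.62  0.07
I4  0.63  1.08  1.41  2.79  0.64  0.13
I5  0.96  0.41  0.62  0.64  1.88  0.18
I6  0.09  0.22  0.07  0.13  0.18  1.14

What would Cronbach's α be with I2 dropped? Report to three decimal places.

α = 0.683

Remaining items: I1, I3, I4, I5, I6 (k = 5).
Σσ²ᵢ = 1.04 + 1.49 + 2.79 + 1.88 + 1.14 = 8.34
Var(T) = 8.34 + 2 × 5.03 = 18.40
α (item deleted) = (5/4)·(1 − 8.34/18.40) = 0.683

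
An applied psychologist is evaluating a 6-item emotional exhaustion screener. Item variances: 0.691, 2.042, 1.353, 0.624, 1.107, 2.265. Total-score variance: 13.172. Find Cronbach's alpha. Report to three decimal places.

Σσ²ᵢ = 0.691 + 2.042 + 1.353 + 0.624 + 1.107 + 2.265 = 8.082
α = (k/(k−1))·(1 − Σσ²ᵢ/σ²_total) = (6/5)·(1 − 8.082/13.172) = 0.464

α = 0.464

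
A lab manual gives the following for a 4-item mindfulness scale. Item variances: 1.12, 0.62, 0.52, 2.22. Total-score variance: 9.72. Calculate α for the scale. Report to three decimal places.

α = 0.719

sum of item variances = 1.12 + 0.62 + 0.52 + 2.22 = 4.48
α = (k/(k−1))·(1 − sum of item variances/σ²_total) = (4/3)·(1 − 4.48/9.72) = 0.719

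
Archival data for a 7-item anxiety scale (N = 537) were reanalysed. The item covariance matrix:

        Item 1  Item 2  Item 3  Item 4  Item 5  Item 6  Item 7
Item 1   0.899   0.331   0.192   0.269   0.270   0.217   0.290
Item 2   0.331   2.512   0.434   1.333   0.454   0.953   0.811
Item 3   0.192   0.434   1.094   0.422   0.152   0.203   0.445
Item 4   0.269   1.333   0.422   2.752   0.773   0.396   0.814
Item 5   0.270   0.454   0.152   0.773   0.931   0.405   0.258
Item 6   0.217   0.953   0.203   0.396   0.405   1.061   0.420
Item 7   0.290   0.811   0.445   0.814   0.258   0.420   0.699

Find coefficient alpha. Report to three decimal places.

Σσ²ᵢ = 0.899 + 2.512 + 1.094 + 2.752 + 0.931 + 1.061 + 0.699 = 9.948
Sum of off-diagonal covariances = 9.842
σ²_total = 9.948 + 2 × 9.842 = 29.632
α = (k/(k−1))·(1 − Σσ²ᵢ/σ²_total) = (7/6)·(1 − 9.948/29.632) = 0.775

coefficient alpha = 0.775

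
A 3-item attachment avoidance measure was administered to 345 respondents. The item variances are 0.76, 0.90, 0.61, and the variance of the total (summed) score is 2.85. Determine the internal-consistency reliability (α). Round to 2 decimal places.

sum of item variances = 0.76 + 0.90 + 0.61 = 2.27
α = (k/(k−1))·(1 − sum of item variances/total variance) = (3/2)·(1 − 2.27/2.85) = 0.31

α = 0.31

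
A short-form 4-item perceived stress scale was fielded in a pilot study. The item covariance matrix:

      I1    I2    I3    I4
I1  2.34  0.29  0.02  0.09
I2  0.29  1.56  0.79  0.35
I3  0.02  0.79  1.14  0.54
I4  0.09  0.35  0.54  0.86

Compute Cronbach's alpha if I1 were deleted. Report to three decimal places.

α = 0.728

Remaining items: I2, I3, I4 (k = 3).
Σσᵢ² = 1.56 + 1.14 + 0.86 = 3.56
σ²_total = 3.56 + 2 × 1.68 = 6.92
α (item deleted) = (3/2)·(1 − 3.56/6.92) = 0.728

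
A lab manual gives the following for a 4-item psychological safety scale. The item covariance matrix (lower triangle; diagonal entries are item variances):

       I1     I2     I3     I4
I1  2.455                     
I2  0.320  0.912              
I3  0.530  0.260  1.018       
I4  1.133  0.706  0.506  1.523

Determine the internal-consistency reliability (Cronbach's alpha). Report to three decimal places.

sum of item variances = 2.455 + 0.912 + 1.018 + 1.523 = 5.908
Sum of the distinct covariances = 3.455
total variance = 5.908 + 2 × 3.455 = 12.818
α = (k/(k−1))·(1 − sum of item variances/total variance) = (4/3)·(1 − 5.908/12.818) = 0.719

α = 0.719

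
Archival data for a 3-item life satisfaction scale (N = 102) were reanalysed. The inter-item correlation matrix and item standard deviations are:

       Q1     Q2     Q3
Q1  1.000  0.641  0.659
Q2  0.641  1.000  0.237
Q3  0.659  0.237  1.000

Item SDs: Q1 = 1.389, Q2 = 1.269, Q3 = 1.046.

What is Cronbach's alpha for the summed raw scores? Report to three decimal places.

Σσ²ᵢ = 1.389² + 1.269² + 1.046² = 4.6338
Covariances σ_ij = r_ij · s_i · s_j:
  σ(Q1,Q2) = 0.641 × 1.389 × 1.269 = 1.1299
  σ(Q1,Q3) = 0.659 × 1.389 × 1.046 = 0.9575
  σ(Q2,Q3) = 0.237 × 1.269 × 1.046 = 0.3146
σ²_T = Σσ²ᵢ + 2·Σσ_ij = 4.6338 + 2 × 2.4020 = 9.4378
α = (3/2)·(1 − 4.6338/9.4378) = 0.764

α = 0.764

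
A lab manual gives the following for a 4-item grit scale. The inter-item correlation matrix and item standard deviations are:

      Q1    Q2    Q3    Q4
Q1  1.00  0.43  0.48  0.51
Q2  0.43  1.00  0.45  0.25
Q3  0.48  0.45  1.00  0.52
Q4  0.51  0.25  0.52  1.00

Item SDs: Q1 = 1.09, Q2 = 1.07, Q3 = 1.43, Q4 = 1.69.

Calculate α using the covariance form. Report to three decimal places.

α = 0.745

Σσ²ᵢ = 1.09² + 1.07² + 1.43² + 1.69² = 7.2340
Covariances σ_ij = r_ij · s_i · s_j:
  σ(Q1,Q2) = 0.43 × 1.09 × 1.07 = 0.5015
  σ(Q1,Q3) = 0.48 × 1.09 × 1.43 = 0.7482
  σ(Q1,Q4) = 0.51 × 1.09 × 1.69 = 0.9395
  σ(Q2,Q3) = 0.45 × 1.07 × 1.43 = 0.6885
  σ(Q2,Q4) = 0.25 × 1.07 × 1.69 = 0.4521
  σ(Q3,Q4) = 0.52 × 1.43 × 1.69 = 1.2567
σ²_T = Σσ²ᵢ + 2·Σσ_ij = 7.2340 + 2 × 4.5865 = 16.4070
α = (4/3)·(1 − 7.2340/16.4070) = 0.745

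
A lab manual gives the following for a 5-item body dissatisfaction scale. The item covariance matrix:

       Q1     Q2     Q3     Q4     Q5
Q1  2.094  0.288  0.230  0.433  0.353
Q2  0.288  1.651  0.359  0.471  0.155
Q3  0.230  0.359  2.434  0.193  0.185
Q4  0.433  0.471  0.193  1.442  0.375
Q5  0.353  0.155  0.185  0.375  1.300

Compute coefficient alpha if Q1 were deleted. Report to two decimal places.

Remaining items: Q2, Q3, Q4, Q5 (k = 4).
sum of item variances = 1.651 + 2.434 + 1.442 + 1.300 = 6.827
Var(T) = 6.827 + 2 × 1.738 = 10.303
α (item deleted) = (4/3)·(1 − 6.827/10.303) = 0.45

coefficient alpha = 0.45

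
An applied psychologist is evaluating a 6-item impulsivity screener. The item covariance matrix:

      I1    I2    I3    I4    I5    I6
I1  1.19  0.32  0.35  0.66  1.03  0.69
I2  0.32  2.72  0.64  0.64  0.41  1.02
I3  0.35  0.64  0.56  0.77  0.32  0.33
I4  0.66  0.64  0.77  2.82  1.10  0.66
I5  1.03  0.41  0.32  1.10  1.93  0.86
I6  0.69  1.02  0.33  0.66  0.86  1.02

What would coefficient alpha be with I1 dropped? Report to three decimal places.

coefficient alpha = 0.748

Remaining items: I2, I3, I4, I5, I6 (k = 5).
ΣVar(i) = 2.72 + 0.56 + 2.82 + 1.93 + 1.02 = 9.05
σ²_T = 9.05 + 2 × 6.75 = 22.55
α (item deleted) = (5/4)·(1 − 9.05/22.55) = 0.748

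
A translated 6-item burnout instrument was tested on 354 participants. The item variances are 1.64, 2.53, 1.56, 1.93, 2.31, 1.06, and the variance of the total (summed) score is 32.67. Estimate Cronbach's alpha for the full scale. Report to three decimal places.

Σσᵢ² = 1.64 + 2.53 + 1.56 + 1.93 + 2.31 + 1.06 = 11.03
α = (k/(k−1))·(1 − Σσᵢ²/σ²_T) = (6/5)·(1 − 11.03/32.67) = 0.795

α = 0.795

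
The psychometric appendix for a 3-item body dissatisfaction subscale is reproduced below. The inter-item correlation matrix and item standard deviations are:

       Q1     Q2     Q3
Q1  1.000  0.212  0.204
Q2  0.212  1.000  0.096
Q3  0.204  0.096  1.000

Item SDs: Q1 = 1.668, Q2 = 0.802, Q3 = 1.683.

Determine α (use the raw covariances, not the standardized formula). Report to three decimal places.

α = 0.359

Σσ²ᵢ = 1.668² + 0.802² + 1.683² = 6.2579
Covariances σ_ij = r_ij · s_i · s_j:
  σ(Q1,Q2) = 0.212 × 1.668 × 0.802 = 0.2836
  σ(Q1,Q3) = 0.204 × 1.668 × 1.683 = 0.5727
  σ(Q2,Q3) = 0.096 × 0.802 × 1.683 = 0.1296
σ²_T = Σσ²ᵢ + 2·Σσ_ij = 6.2579 + 2 × 0.9859 = 8.2297
α = (3/2)·(1 − 6.2579/8.2297) = 0.359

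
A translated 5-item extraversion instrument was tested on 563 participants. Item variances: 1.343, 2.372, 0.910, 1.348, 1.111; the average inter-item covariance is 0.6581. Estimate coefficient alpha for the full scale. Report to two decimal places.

ΣVar(i) = 1.343 + 2.372 + 0.910 + 1.348 + 1.111 = 7.084
Sum of the 10 distinct covariances = 10 × 0.6581 = 6.5810
σ²_total = ΣVar(i) + 2·Σcov = 7.084 + 2 × 6.5810 = 20.2460
α = (5/4)·(1 − 7.084/20.2460) = 0.81

coefficient alpha = 0.81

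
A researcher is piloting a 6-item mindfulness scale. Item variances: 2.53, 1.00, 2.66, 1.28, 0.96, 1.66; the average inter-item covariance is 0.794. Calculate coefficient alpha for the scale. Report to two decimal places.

Σσᵢ² = 2.53 + 1.00 + 2.66 + 1.28 + 0.96 + 1.66 = 10.09
Sum of the 15 distinct covariances = 15 × 0.794 = 11.910
Var(T) = Σσᵢ² + 2·Σcov = 10.09 + 2 × 11.910 = 33.910
α = (6/5)·(1 − 10.09/33.910) = 0.84

α = 0.84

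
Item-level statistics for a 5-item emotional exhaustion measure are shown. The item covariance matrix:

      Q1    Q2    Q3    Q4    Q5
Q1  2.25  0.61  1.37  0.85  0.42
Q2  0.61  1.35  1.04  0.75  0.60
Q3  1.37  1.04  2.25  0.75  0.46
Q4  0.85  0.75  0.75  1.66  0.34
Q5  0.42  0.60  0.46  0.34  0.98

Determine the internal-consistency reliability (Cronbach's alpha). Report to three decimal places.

ΣVar(i) = 2.25 + 1.35 + 2.25 + 1.66 + 0.98 = 8.49
Sum of off-diagonal covariances = 7.19
σ²_T = 8.49 + 2 × 7.19 = 22.87
α = (k/(k−1))·(1 − ΣVar(i)/σ²_T) = (5/4)·(1 − 8.49/22.87) = 0.786

Cronbach's alpha = 0.786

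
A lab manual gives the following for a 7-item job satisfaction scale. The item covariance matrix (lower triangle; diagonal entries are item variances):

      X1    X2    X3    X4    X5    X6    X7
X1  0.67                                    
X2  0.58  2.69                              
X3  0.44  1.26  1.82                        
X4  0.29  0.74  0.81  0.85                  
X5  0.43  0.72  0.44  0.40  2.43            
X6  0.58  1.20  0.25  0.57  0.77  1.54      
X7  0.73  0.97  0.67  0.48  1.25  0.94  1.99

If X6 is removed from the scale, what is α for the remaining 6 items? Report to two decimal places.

α = 0.79

Remaining items: X1, X2, X3, X4, X5, X7 (k = 6).
Σσᵢ² = 0.67 + 2.69 + 1.82 + 0.85 + 2.43 + 1.99 = 10.45
total variance = 10.45 + 2 × 10.21 = 30.87
α (item deleted) = (6/5)·(1 − 10.45/30.87) = 0.79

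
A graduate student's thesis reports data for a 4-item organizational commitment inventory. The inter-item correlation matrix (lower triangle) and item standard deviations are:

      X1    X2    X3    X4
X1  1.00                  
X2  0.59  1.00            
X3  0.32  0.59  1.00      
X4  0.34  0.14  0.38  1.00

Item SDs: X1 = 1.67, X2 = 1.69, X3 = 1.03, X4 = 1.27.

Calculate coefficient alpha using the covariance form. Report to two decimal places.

coefficient alpha = 0.71

Σσ²ᵢ = 1.67² + 1.69² + 1.03² + 1.27² = 8.3188
Covariances σ_ij = r_ij · s_i · s_j:
  σ(X1,X2) = 0.59 × 1.67 × 1.69 = 1.6652
  σ(X1,X3) = 0.32 × 1.67 × 1.03 = 0.5504
  σ(X1,X4) = 0.34 × 1.67 × 1.27 = 0.7211
  σ(X2,X3) = 0.59 × 1.69 × 1.03 = 1.0270
  σ(X2,X4) = 0.14 × 1.69 × 1.27 = 0.3005
  σ(X3,X4) = 0.38 × 1.03 × 1.27 = 0.4971
σ²_T = Σσ²ᵢ + 2·Σσ_ij = 8.3188 + 2 × 4.7613 = 17.8414
α = (4/3)·(1 − 8.3188/17.8414) = 0.71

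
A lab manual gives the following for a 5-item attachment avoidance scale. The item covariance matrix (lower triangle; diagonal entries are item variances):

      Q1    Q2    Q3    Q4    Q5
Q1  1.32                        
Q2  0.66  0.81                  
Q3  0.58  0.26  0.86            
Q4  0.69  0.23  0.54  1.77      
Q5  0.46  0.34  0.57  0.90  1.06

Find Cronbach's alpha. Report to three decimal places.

Cronbach's alpha = 0.803

Σσᵢ² = 1.32 + 0.81 + 0.86 + 1.77 + 1.06 = 5.82
Σ_{i<j} σ_ij = 5.23
σ²_total = 5.82 + 2 × 5.23 = 16.28
α = (k/(k−1))·(1 − Σσᵢ²/σ²_total) = (5/4)·(1 − 5.82/16.28) = 0.803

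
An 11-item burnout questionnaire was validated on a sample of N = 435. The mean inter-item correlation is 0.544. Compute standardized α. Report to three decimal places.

Standardized α = k·r̄ / (1 + (k−1)·r̄) = 11 × 0.544 / (1 + 10 × 0.544)
  = 5.9840 / 6.4400 = 0.929

standardized α = 0.929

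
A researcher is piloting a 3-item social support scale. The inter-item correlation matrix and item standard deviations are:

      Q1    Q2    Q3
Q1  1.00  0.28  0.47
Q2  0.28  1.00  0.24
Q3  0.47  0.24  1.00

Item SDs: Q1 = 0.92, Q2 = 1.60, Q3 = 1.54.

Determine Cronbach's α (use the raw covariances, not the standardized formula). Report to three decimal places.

α = 0.549

Σσ²ᵢ = 0.92² + 1.60² + 1.54² = 5.7780
Covariances σ_ij = r_ij · s_i · s_j:
  σ(Q1,Q2) = 0.28 × 0.92 × 1.60 = 0.4122
  σ(Q1,Q3) = 0.47 × 0.92 × 1.54 = 0.6659
  σ(Q2,Q3) = 0.24 × 1.60 × 1.54 = 0.5914
σ²_T = Σσ²ᵢ + 2·Σσ_ij = 5.7780 + 2 × 1.6695 = 9.1170
α = (3/2)·(1 − 5.7780/9.1170) = 0.549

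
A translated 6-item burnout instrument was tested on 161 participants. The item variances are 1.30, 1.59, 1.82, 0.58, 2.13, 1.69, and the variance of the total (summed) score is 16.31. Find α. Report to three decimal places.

α = 0.530

Σσ²ᵢ = 1.30 + 1.59 + 1.82 + 0.58 + 2.13 + 1.69 = 9.11
α = (k/(k−1))·(1 − Σσ²ᵢ/Var(T)) = (6/5)·(1 − 9.11/16.31) = 0.530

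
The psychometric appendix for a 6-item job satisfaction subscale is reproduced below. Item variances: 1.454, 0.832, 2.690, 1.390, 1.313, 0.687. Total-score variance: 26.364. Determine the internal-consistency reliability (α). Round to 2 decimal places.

α = 0.82

ΣVar(i) = 1.454 + 0.832 + 2.690 + 1.390 + 1.313 + 0.687 = 8.366
α = (k/(k−1))·(1 − ΣVar(i)/total variance) = (6/5)·(1 − 8.366/26.364) = 0.82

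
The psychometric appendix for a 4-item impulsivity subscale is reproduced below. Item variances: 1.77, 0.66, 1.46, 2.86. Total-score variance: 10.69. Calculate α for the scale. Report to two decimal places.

ΣVar(i) = 1.77 + 0.66 + 1.46 + 2.86 = 6.75
α = (k/(k−1))·(1 − ΣVar(i)/σ²_T) = (4/3)·(1 − 6.75/10.69) = 0.49

α = 0.49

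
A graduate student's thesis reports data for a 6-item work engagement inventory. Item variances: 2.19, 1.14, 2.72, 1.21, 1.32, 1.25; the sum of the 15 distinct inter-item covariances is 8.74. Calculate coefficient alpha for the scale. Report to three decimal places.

ΣVar(i) = 2.19 + 1.14 + 2.72 + 1.21 + 1.32 + 1.25 = 9.83
Sum of distinct covariances = 8.74
total variance = ΣVar(i) + 2·Σcov = 9.83 + 2 × 8.74 = 27.31
α = (6/5)·(1 − 9.83/27.31) = 0.768

α = 0.768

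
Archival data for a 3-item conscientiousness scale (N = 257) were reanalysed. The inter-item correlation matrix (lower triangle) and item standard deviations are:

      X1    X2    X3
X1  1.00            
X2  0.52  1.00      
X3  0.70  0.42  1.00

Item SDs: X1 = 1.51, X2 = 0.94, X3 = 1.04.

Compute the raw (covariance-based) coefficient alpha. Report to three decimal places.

Σσ²ᵢ = 1.51² + 0.94² + 1.04² = 4.2453
Covariances σ_ij = r_ij · s_i · s_j:
  σ(X1,X2) = 0.52 × 1.51 × 0.94 = 0.7381
  σ(X1,X3) = 0.70 × 1.51 × 1.04 = 1.0993
  σ(X2,X3) = 0.42 × 0.94 × 1.04 = 0.4106
σ²_T = Σσ²ᵢ + 2·Σσ_ij = 4.2453 + 2 × 2.2480 = 8.7413
α = (3/2)·(1 − 4.2453/8.7413) = 0.772

α = 0.772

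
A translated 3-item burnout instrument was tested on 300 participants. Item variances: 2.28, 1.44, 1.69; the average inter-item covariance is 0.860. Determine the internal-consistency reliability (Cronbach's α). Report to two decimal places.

Cronbach's α = 0.73

Σσᵢ² = 2.28 + 1.44 + 1.69 = 5.41
Sum of the 3 distinct covariances = 3 × 0.860 = 2.580
Var(T) = Σσᵢ² + 2·Σcov = 5.41 + 2 × 2.580 = 10.570
α = (3/2)·(1 − 5.41/10.570) = 0.73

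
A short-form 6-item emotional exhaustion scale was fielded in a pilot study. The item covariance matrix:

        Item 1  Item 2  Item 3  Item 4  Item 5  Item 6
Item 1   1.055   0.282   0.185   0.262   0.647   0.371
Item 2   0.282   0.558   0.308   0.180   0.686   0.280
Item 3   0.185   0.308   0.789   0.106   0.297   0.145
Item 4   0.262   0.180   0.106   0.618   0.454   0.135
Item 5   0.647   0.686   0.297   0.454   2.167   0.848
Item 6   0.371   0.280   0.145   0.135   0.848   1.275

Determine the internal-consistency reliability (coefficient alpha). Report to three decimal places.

sum of item variances = 1.055 + 0.558 + 0.789 + 0.618 + 2.167 + 1.275 = 6.462
Sum of off-diagonal covariances = 5.186
σ²_total = 6.462 + 2 × 5.186 = 16.834
α = (k/(k−1))·(1 − sum of item variances/σ²_total) = (6/5)·(1 − 6.462/16.834) = 0.739

α = 0.739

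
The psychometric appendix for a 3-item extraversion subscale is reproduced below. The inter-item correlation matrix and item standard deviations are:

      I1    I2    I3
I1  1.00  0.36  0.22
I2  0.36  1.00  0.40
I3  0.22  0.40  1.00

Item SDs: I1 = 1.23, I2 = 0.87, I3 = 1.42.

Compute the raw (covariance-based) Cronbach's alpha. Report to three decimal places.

Σσ²ᵢ = 1.23² + 0.87² + 1.42² = 4.2862
Covariances σ_ij = r_ij · s_i · s_j:
  σ(I1,I2) = 0.36 × 1.23 × 0.87 = 0.3852
  σ(I1,I3) = 0.22 × 1.23 × 1.42 = 0.3843
  σ(I2,I3) = 0.40 × 0.87 × 1.42 = 0.4942
σ²_T = Σσ²ᵢ + 2·Σσ_ij = 4.2862 + 2 × 1.2637 = 6.8136
α = (3/2)·(1 − 4.2862/6.8136) = 0.556

α = 0.556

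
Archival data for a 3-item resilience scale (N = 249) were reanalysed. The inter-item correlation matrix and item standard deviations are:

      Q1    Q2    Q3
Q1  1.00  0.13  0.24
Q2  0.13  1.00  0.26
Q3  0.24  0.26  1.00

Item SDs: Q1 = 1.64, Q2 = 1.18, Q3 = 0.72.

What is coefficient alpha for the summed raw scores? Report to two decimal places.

α = 0.37

Σσ²ᵢ = 1.64² + 1.18² + 0.72² = 4.6004
Covariances σ_ij = r_ij · s_i · s_j:
  σ(Q1,Q2) = 0.13 × 1.64 × 1.18 = 0.2516
  σ(Q1,Q3) = 0.24 × 1.64 × 0.72 = 0.2834
  σ(Q2,Q3) = 0.26 × 1.18 × 0.72 = 0.2209
σ²_T = Σσ²ᵢ + 2·Σσ_ij = 4.6004 + 2 × 0.7559 = 6.1122
α = (3/2)·(1 − 4.6004/6.1122) = 0.37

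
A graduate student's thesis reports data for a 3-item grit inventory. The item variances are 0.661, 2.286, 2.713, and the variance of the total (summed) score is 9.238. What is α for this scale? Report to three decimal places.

α = 0.581

Σσᵢ² = 0.661 + 2.286 + 2.713 = 5.660
α = (k/(k−1))·(1 − Σσᵢ²/Var(T)) = (3/2)·(1 − 5.660/9.238) = 0.581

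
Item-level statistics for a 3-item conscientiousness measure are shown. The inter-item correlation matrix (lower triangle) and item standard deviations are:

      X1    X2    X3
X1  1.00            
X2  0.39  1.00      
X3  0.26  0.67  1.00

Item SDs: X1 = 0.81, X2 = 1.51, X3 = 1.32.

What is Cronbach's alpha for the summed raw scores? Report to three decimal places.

Σσ²ᵢ = 0.81² + 1.51² + 1.32² = 4.6786
Covariances σ_ij = r_ij · s_i · s_j:
  σ(X1,X2) = 0.39 × 0.81 × 1.51 = 0.4770
  σ(X1,X3) = 0.26 × 0.81 × 1.32 = 0.2780
  σ(X2,X3) = 0.67 × 1.51 × 1.32 = 1.3354
σ²_T = Σσ²ᵢ + 2·Σσ_ij = 4.6786 + 2 × 2.0904 = 8.8594
α = (3/2)·(1 − 4.6786/8.8594) = 0.708

α = 0.708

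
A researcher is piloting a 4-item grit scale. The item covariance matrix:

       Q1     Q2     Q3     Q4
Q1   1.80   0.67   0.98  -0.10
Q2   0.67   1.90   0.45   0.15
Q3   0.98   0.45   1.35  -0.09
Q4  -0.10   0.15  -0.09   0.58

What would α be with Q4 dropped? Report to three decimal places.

Remaining items: Q1, Q2, Q3 (k = 3).
sum of item variances = 1.80 + 1.90 + 1.35 = 5.05
Var(T) = 5.05 + 2 × 2.10 = 9.25
α (item deleted) = (3/2)·(1 − 5.05/9.25) = 0.681

α = 0.681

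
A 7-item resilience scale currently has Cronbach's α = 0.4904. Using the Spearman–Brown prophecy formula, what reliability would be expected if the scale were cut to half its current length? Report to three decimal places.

predicted reliability = 0.325

Length factor m = 1/2
α' = m·α / (1 − (1−m)·α)
   = 1/2 × 0.4904 / (1 − (1 − 1/2) × 0.4904)
   = 0.2452 / 0.7548 = 0.325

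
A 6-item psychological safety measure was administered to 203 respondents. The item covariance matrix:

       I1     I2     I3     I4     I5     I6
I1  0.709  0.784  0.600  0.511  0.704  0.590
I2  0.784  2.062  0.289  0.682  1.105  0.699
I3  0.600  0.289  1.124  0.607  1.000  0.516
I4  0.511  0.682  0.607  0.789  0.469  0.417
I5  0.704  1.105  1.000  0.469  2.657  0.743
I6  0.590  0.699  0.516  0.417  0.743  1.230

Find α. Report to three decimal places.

ΣVar(i) = 0.709 + 2.062 + 1.124 + 0.789 + 2.657 + 1.230 = 8.571
Sum of off-diagonal covariances = 9.716
Var(T) = 8.571 + 2 × 9.716 = 28.003
α = (k/(k−1))·(1 − ΣVar(i)/Var(T)) = (6/5)·(1 − 8.571/28.003) = 0.833

α = 0.833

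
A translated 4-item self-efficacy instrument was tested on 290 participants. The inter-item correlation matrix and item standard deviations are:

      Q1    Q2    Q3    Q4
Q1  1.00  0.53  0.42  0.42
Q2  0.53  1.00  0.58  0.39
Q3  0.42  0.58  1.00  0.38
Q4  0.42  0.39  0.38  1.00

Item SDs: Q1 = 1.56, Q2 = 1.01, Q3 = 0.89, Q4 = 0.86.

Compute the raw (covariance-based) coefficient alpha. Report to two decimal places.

Σσ²ᵢ = 1.56² + 1.01² + 0.89² + 0.86² = 4.9854
Covariances σ_ij = r_ij · s_i · s_j:
  σ(Q1,Q2) = 0.53 × 1.56 × 1.01 = 0.8351
  σ(Q1,Q3) = 0.42 × 1.56 × 0.89 = 0.5831
  σ(Q1,Q4) = 0.42 × 1.56 × 0.86 = 0.5635
  σ(Q2,Q3) = 0.58 × 1.01 × 0.89 = 0.5214
  σ(Q2,Q4) = 0.39 × 1.01 × 0.86 = 0.3388
  σ(Q3,Q4) = 0.38 × 0.89 × 0.86 = 0.2909
σ²_T = Σσ²ᵢ + 2·Σσ_ij = 4.9854 + 2 × 3.1328 = 11.2510
α = (4/3)·(1 − 4.9854/11.2510) = 0.74

α = 0.74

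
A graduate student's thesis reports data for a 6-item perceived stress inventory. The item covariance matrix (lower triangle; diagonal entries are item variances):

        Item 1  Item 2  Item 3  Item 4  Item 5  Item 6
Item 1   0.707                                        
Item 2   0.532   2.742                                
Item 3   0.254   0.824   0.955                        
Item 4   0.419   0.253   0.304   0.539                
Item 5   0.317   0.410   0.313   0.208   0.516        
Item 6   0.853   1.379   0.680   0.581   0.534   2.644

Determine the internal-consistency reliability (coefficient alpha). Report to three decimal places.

sum of item variances = 0.707 + 2.742 + 0.955 + 0.539 + 0.516 + 2.644 = 8.103
Sum of off-diagonal covariances = 7.861
total variance = 8.103 + 2 × 7.861 = 23.825
α = (k/(k−1))·(1 − sum of item variances/total variance) = (6/5)·(1 − 8.103/23.825) = 0.792

α = 0.792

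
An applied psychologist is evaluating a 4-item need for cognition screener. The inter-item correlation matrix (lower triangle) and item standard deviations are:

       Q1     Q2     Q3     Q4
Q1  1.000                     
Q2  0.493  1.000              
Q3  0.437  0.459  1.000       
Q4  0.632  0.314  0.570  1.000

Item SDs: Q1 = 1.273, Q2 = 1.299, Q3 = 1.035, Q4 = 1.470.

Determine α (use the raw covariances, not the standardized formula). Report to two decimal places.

α = 0.78

Σσ²ᵢ = 1.273² + 1.299² + 1.035² + 1.470² = 6.5401
Covariances σ_ij = r_ij · s_i · s_j:
  σ(Q1,Q2) = 0.493 × 1.273 × 1.299 = 0.8152
  σ(Q1,Q3) = 0.437 × 1.273 × 1.035 = 0.5758
  σ(Q1,Q4) = 0.632 × 1.273 × 1.470 = 1.1827
  σ(Q2,Q3) = 0.459 × 1.299 × 1.035 = 0.6171
  σ(Q2,Q4) = 0.314 × 1.299 × 1.470 = 0.5996
  σ(Q3,Q4) = 0.570 × 1.035 × 1.470 = 0.8672
σ²_T = Σσ²ᵢ + 2·Σσ_ij = 6.5401 + 2 × 4.6576 = 15.8553
α = (4/3)·(1 − 6.5401/15.8553) = 0.78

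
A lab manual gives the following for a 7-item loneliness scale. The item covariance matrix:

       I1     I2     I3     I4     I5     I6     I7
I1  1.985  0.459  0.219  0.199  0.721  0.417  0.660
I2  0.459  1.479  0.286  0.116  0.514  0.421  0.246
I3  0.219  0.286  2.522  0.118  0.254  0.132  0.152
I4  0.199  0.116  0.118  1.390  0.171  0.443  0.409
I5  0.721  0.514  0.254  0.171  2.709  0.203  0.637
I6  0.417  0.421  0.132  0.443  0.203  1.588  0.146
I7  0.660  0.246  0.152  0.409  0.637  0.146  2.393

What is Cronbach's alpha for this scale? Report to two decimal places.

ΣVar(i) = 1.985 + 1.479 + 2.522 + 1.390 + 2.709 + 1.588 + 2.393 = 14.066
Sum of the distinct covariances = 6.923
σ²_total = 14.066 + 2 × 6.923 = 27.912
α = (k/(k−1))·(1 − ΣVar(i)/σ²_total) = (7/6)·(1 − 14.066/27.912) = 0.58

Cronbach's alpha = 0.58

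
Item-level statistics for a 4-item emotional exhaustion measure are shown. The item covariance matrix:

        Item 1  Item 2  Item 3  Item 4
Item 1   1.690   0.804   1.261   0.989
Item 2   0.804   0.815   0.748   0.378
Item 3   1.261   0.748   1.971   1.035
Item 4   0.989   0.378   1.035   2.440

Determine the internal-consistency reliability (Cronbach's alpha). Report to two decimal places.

α = 0.80

ΣVar(i) = 1.690 + 0.815 + 1.971 + 2.440 = 6.916
Sum of off-diagonal covariances = 5.215
total variance = 6.916 + 2 × 5.215 = 17.346
α = (k/(k−1))·(1 − ΣVar(i)/total variance) = (4/3)·(1 − 6.916/17.346) = 0.80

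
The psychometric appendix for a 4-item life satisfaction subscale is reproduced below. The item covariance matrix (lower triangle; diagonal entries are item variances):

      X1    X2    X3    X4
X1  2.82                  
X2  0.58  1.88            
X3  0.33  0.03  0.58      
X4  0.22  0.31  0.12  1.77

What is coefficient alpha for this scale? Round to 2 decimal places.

coefficient alpha = 0.41

Σσᵢ² = 2.82 + 1.88 + 0.58 + 1.77 = 7.05
Sum of off-diagonal covariances = 1.59
Var(T) = 7.05 + 2 × 1.59 = 10.23
α = (k/(k−1))·(1 − Σσᵢ²/Var(T)) = (4/3)·(1 − 7.05/10.23) = 0.41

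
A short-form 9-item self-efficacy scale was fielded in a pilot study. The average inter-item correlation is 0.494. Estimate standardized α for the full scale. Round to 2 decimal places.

Standardized α = k·r̄ / (1 + (k−1)·r̄) = 9 × 0.494 / (1 + 8 × 0.494)
  = 4.4460 / 4.9520 = 0.90

α = 0.90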